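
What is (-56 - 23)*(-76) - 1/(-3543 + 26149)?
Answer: 135726423/22606 ≈ 6004.0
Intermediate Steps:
(-56 - 23)*(-76) - 1/(-3543 + 26149) = -79*(-76) - 1/22606 = 6004 - 1*1/22606 = 6004 - 1/22606 = 135726423/22606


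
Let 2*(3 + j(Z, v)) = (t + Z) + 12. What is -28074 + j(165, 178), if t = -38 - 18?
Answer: -56033/2 ≈ -28017.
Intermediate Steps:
t = -56
j(Z, v) = -25 + Z/2 (j(Z, v) = -3 + ((-56 + Z) + 12)/2 = -3 + (-44 + Z)/2 = -3 + (-22 + Z/2) = -25 + Z/2)
-28074 + j(165, 178) = -28074 + (-25 + (½)*165) = -28074 + (-25 + 165/2) = -28074 + 115/2 = -56033/2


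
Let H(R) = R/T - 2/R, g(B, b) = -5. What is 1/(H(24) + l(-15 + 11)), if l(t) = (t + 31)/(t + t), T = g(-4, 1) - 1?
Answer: -24/179 ≈ -0.13408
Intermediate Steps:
T = -6 (T = -5 - 1 = -6)
l(t) = (31 + t)/(2*t) (l(t) = (31 + t)/((2*t)) = (31 + t)*(1/(2*t)) = (31 + t)/(2*t))
H(R) = -2/R - R/6 (H(R) = R/(-6) - 2/R = R*(-1/6) - 2/R = -R/6 - 2/R = -2/R - R/6)
1/(H(24) + l(-15 + 11)) = 1/((-2/24 - 1/6*24) + (31 + (-15 + 11))/(2*(-15 + 11))) = 1/((-2*1/24 - 4) + (1/2)*(31 - 4)/(-4)) = 1/((-1/12 - 4) + (1/2)*(-1/4)*27) = 1/(-49/12 - 27/8) = 1/(-179/24) = -24/179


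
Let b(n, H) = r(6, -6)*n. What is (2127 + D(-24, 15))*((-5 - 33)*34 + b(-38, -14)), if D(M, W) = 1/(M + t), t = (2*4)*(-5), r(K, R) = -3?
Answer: -80178803/32 ≈ -2.5056e+6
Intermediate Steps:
t = -40 (t = 8*(-5) = -40)
b(n, H) = -3*n
D(M, W) = 1/(-40 + M) (D(M, W) = 1/(M - 40) = 1/(-40 + M))
(2127 + D(-24, 15))*((-5 - 33)*34 + b(-38, -14)) = (2127 + 1/(-40 - 24))*((-5 - 33)*34 - 3*(-38)) = (2127 + 1/(-64))*(-38*34 + 114) = (2127 - 1/64)*(-1292 + 114) = (136127/64)*(-1178) = -80178803/32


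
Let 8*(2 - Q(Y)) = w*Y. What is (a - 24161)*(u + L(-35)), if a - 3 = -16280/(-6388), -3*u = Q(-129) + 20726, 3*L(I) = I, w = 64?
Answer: 280256499840/1597 ≈ 1.7549e+8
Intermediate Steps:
Q(Y) = 2 - 8*Y
L(I) = I/3
u = -21760/3 (u = -((2 - 8*(-129)) + 20726)/3 = -((2 + 1032) + 20726)/3 = -(1034 + 20726)/3 = -⅓*21760 = -21760/3 ≈ -7253.3)
a = 8861/1597 (a = 3 - 16280/(-6388) = 3 - 16280*(-1)/6388 = 3 - 1*(-4070/1597) = 3 + 4070/1597 = 8861/1597 ≈ 5.5485)
(a - 24161)*(u + L(-35)) = (8861/1597 - 24161)*(-21760/3 + (⅓)*(-35)) = -38576256*(-21760/3 - 35/3)/1597 = -38576256/1597*(-7265) = 280256499840/1597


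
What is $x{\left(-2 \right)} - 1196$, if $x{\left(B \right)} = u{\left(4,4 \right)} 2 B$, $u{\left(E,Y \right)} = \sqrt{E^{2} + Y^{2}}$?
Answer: $-1196 - 16 \sqrt{2} \approx -1218.6$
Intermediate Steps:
$x{\left(B \right)} = 8 B \sqrt{2}$ ($x{\left(B \right)} = \sqrt{4^{2} + 4^{2}} \cdot 2 B = \sqrt{16 + 16} \cdot 2 B = \sqrt{32} \cdot 2 B = 4 \sqrt{2} \cdot 2 B = 8 \sqrt{2} B = 8 B \sqrt{2}$)
$x{\left(-2 \right)} - 1196 = 8 \left(-2\right) \sqrt{2} - 1196 = - 16 \sqrt{2} - 1196 = -1196 - 16 \sqrt{2}$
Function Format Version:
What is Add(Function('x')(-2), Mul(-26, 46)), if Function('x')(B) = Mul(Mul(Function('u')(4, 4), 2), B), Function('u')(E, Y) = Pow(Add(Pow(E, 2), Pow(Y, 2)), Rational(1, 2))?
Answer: Add(-1196, Mul(-16, Pow(2, Rational(1, 2)))) ≈ -1218.6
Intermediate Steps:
Function('x')(B) = Mul(8, B, Pow(2, Rational(1, 2))) (Function('x')(B) = Mul(Mul(Pow(Add(Pow(4, 2), Pow(4, 2)), Rational(1, 2)), 2), B) = Mul(Mul(Pow(Add(16, 16), Rational(1, 2)), 2), B) = Mul(Mul(Pow(32, Rational(1, 2)), 2), B) = Mul(Mul(Mul(4, Pow(2, Rational(1, 2))), 2), B) = Mul(Mul(8, Pow(2, Rational(1, 2))), B) = Mul(8, B, Pow(2, Rational(1, 2))))
Add(Function('x')(-2), Mul(-26, 46)) = Add(Mul(8, -2, Pow(2, Rational(1, 2))), Mul(-26, 46)) = Add(Mul(-16, Pow(2, Rational(1, 2))), -1196) = Add(-1196, Mul(-16, Pow(2, Rational(1, 2))))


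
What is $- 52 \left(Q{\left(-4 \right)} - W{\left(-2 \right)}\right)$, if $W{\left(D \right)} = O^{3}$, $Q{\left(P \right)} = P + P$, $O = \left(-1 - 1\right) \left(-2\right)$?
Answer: $3744$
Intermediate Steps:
$O = 4$ ($O = \left(-2\right) \left(-2\right) = 4$)
$Q{\left(P \right)} = 2 P$
$W{\left(D \right)} = 64$ ($W{\left(D \right)} = 4^{3} = 64$)
$- 52 \left(Q{\left(-4 \right)} - W{\left(-2 \right)}\right) = - 52 \left(2 \left(-4\right) - 64\right) = - 52 \left(-8 - 64\right) = \left(-52\right) \left(-72\right) = 3744$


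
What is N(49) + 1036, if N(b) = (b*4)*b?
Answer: 10640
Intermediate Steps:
N(b) = 4*b**2 (N(b) = (4*b)*b = 4*b**2)
N(49) + 1036 = 4*49**2 + 1036 = 4*2401 + 1036 = 9604 + 1036 = 10640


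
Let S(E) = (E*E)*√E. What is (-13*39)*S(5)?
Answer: -12675*√5 ≈ -28342.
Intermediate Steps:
S(E) = E^(5/2) (S(E) = E²*√E = E^(5/2))
(-13*39)*S(5) = (-13*39)*5^(5/2) = -12675*√5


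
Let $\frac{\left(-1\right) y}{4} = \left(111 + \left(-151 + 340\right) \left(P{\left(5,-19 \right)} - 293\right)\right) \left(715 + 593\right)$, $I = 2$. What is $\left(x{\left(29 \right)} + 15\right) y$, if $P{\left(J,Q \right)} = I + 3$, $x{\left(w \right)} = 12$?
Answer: $7673601744$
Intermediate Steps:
$P{\left(J,Q \right)} = 5$ ($P{\left(J,Q \right)} = 2 + 3 = 5$)
$y = 284207472$ ($y = - 4 \left(111 + \left(-151 + 340\right) \left(5 - 293\right)\right) \left(715 + 593\right) = - 4 \left(111 + 189 \left(-288\right)\right) 1308 = - 4 \left(111 - 54432\right) 1308 = - 4 \left(\left(-54321\right) 1308\right) = \left(-4\right) \left(-71051868\right) = 284207472$)
$\left(x{\left(29 \right)} + 15\right) y = \left(12 + 15\right) 284207472 = 27 \cdot 284207472 = 7673601744$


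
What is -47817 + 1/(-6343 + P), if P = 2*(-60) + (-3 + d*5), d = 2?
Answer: -308706553/6456 ≈ -47817.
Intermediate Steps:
P = -113 (P = 2*(-60) + (-3 + 2*5) = -120 + (-3 + 10) = -120 + 7 = -113)
-47817 + 1/(-6343 + P) = -47817 + 1/(-6343 - 113) = -47817 + 1/(-6456) = -47817 - 1/6456 = -308706553/6456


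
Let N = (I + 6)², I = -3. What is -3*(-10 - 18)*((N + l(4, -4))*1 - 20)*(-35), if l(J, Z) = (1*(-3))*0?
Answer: 32340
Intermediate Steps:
l(J, Z) = 0 (l(J, Z) = -3*0 = 0)
N = 9 (N = (-3 + 6)² = 3² = 9)
-3*(-10 - 18)*((N + l(4, -4))*1 - 20)*(-35) = -3*(-10 - 18)*((9 + 0)*1 - 20)*(-35) = -(-84)*(9*1 - 20)*(-35) = -(-84)*(9 - 20)*(-35) = -(-84)*(-11)*(-35) = -3*308*(-35) = -924*(-35) = 32340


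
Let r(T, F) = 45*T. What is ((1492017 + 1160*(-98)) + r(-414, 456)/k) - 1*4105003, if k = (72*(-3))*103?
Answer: -1123386047/412 ≈ -2.7267e+6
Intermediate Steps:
k = -22248 (k = -216*103 = -22248)
((1492017 + 1160*(-98)) + r(-414, 456)/k) - 1*4105003 = ((1492017 + 1160*(-98)) + (45*(-414))/(-22248)) - 1*4105003 = ((1492017 - 113680) - 18630*(-1/22248)) - 4105003 = (1378337 + 345/412) - 4105003 = 567875189/412 - 4105003 = -1123386047/412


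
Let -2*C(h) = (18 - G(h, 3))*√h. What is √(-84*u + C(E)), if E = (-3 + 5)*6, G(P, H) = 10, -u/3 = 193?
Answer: 2*√(12159 - 2*√3) ≈ 220.50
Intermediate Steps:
u = -579 (u = -3*193 = -579)
E = 12 (E = 2*6 = 12)
C(h) = -4*√h (C(h) = -(18 - 1*10)*√h/2 = -(18 - 10)*√h/2 = -4*√h)
√(-84*u + C(E)) = √(-84*(-579) - 8*√3) = √(-21*(-2316) - 8*√3) = √(48636 - 8*√3)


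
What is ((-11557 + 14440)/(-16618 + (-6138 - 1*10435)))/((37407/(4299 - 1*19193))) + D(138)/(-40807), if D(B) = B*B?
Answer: -7297446719338/16888327033253 ≈ -0.43210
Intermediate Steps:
D(B) = B²
((-11557 + 14440)/(-16618 + (-6138 - 1*10435)))/((37407/(4299 - 1*19193))) + D(138)/(-40807) = ((-11557 + 14440)/(-16618 + (-6138 - 1*10435)))/((37407/(4299 - 1*19193))) + 138²/(-40807) = (2883/(-16618 + (-6138 - 10435)))/((37407/(4299 - 19193))) + 19044*(-1/40807) = (2883/(-16618 - 16573))/((37407/(-14894))) - 19044/40807 = (2883/(-33191))/((37407*(-1/14894))) - 19044/40807 = (2883*(-1/33191))/(-37407/14894) - 19044/40807 = -2883/33191*(-14894/37407) - 19044/40807 = 14313134/413858579 - 19044/40807 = -7297446719338/16888327033253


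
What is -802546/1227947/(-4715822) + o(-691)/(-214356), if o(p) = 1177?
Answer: -117509920937749/21401522856290388 ≈ -0.0054907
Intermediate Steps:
-802546/1227947/(-4715822) + o(-691)/(-214356) = -802546/1227947/(-4715822) + 1177/(-214356) = -802546*1/1227947*(-1/4715822) + 1177*(-1/214356) = -27674/42343*(-1/4715822) - 1177/214356 = 13837/99841025473 - 1177/214356 = -117509920937749/21401522856290388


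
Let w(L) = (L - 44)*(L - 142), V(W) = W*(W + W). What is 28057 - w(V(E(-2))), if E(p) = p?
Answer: 23233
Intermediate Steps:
V(W) = 2*W² (V(W) = W*(2*W) = 2*W²)
w(L) = (-142 + L)*(-44 + L) (w(L) = (-44 + L)*(-142 + L) = (-142 + L)*(-44 + L))
28057 - w(V(E(-2))) = 28057 - (6248 + (2*(-2)²)² - 372*(-2)²) = 28057 - (6248 + (2*4)² - 372*4) = 28057 - (6248 + 8² - 186*8) = 28057 - (6248 + 64 - 1488) = 28057 - 1*4824 = 28057 - 4824 = 23233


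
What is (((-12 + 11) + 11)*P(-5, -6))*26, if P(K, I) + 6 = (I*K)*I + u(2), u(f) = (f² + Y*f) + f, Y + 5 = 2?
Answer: -48360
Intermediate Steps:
Y = -3 (Y = -5 + 2 = -3)
u(f) = f² - 2*f (u(f) = (f² - 3*f) + f = f² - 2*f)
P(K, I) = -6 + K*I² (P(K, I) = -6 + ((I*K)*I + 2*(-2 + 2)) = -6 + (K*I² + 2*0) = -6 + (K*I² + 0) = -6 + K*I²)
(((-12 + 11) + 11)*P(-5, -6))*26 = (((-12 + 11) + 11)*(-6 - 5*(-6)²))*26 = ((-1 + 11)*(-6 - 5*36))*26 = (10*(-6 - 180))*26 = (10*(-186))*26 = -1860*26 = -48360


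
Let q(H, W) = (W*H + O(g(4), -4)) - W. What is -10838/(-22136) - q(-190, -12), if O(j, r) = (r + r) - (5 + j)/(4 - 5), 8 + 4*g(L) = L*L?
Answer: -25351369/11068 ≈ -2290.5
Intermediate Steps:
g(L) = -2 + L²/4 (g(L) = -2 + (L*L)/4 = -2 + L²/4)
O(j, r) = 5 + j + 2*r (O(j, r) = 2*r - (5 + j)/(-1) = 2*r - (5 + j)*(-1) = 2*r - (-5 - j) = 2*r + (5 + j) = 5 + j + 2*r)
q(H, W) = -1 - W + H*W (q(H, W) = (W*H + (5 + (-2 + (¼)*4²) + 2*(-4))) - W = (H*W + (5 + (-2 + (¼)*16) - 8)) - W = (H*W + (5 + (-2 + 4) - 8)) - W = (H*W + (5 + 2 - 8)) - W = (H*W - 1) - W = (-1 + H*W) - W = -1 - W + H*W)
-10838/(-22136) - q(-190, -12) = -10838/(-22136) - (-1 - 1*(-12) - 190*(-12)) = -10838*(-1/22136) - (-1 + 12 + 2280) = 5419/11068 - 1*2291 = 5419/11068 - 2291 = -25351369/11068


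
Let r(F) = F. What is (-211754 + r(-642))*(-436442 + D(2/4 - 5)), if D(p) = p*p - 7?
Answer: 92695720785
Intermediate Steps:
D(p) = -7 + p² (D(p) = p² - 7 = -7 + p²)
(-211754 + r(-642))*(-436442 + D(2/4 - 5)) = (-211754 - 642)*(-436442 + (-7 + (2/4 - 5)²)) = -212396*(-436442 + (-7 + (2*(¼) - 5)²)) = -212396*(-436442 + (-7 + (½ - 5)²)) = -212396*(-436442 + (-7 + (-9/2)²)) = -212396*(-436442 + (-7 + 81/4)) = -212396*(-436442 + 53/4) = -212396*(-1745715/4) = 92695720785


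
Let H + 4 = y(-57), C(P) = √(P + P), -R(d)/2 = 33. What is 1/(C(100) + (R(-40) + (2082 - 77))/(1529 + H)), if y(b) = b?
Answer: -2846452/427245079 + 21550240*√2/427245079 ≈ 0.064671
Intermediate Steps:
R(d) = -66 (R(d) = -2*33 = -66)
C(P) = √2*√P (C(P) = √(2*P) = √2*√P)
H = -61 (H = -4 - 57 = -61)
1/(C(100) + (R(-40) + (2082 - 77))/(1529 + H)) = 1/(√2*√100 + (-66 + (2082 - 77))/(1529 - 61)) = 1/(√2*10 + (-66 + 2005)/1468) = 1/(10*√2 + 1939*(1/1468)) = 1/(10*√2 + 1939/1468) = 1/(1939/1468 + 10*√2)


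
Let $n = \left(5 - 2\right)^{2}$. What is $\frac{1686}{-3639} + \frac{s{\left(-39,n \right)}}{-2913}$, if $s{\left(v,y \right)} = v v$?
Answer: $- \frac{1160693}{1177823} \approx -0.98546$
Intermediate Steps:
$n = 9$ ($n = 3^{2} = 9$)
$s{\left(v,y \right)} = v^{2}$
$\frac{1686}{-3639} + \frac{s{\left(-39,n \right)}}{-2913} = \frac{1686}{-3639} + \frac{\left(-39\right)^{2}}{-2913} = 1686 \left(- \frac{1}{3639}\right) + 1521 \left(- \frac{1}{2913}\right) = - \frac{562}{1213} - \frac{507}{971} = - \frac{1160693}{1177823}$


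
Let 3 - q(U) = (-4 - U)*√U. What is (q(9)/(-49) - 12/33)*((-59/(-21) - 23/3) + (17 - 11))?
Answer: -752/539 ≈ -1.3952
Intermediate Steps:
q(U) = 3 - √U*(-4 - U) (q(U) = 3 - (-4 - U)*√U = 3 - √U*(-4 - U))
(q(9)/(-49) - 12/33)*((-59/(-21) - 23/3) + (17 - 11)) = ((3 + 9^(3/2) + 4*√9)/(-49) - 12/33)*((-59/(-21) - 23/3) + (17 - 11)) = ((3 + 27 + 4*3)*(-1/49) - 12*1/33)*((-59*(-1/21) - 23*⅓) + 6) = ((3 + 27 + 12)*(-1/49) - 4/11)*((59/21 - 23/3) + 6) = (42*(-1/49) - 4/11)*(-34/7 + 6) = (-6/7 - 4/11)*(8/7) = -94/77*8/7 = -752/539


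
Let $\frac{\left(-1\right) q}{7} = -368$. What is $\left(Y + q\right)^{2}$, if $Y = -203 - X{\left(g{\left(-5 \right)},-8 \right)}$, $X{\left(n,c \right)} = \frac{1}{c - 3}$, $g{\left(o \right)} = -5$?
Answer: $\frac{681418816}{121} \approx 5.6316 \cdot 10^{6}$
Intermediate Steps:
$q = 2576$ ($q = \left(-7\right) \left(-368\right) = 2576$)
$X{\left(n,c \right)} = \frac{1}{-3 + c}$
$Y = - \frac{2232}{11}$ ($Y = -203 - \frac{1}{-3 - 8} = -203 - \frac{1}{-11} = -203 - - \frac{1}{11} = -203 + \frac{1}{11} = - \frac{2232}{11} \approx -202.91$)
$\left(Y + q\right)^{2} = \left(- \frac{2232}{11} + 2576\right)^{2} = \left(\frac{26104}{11}\right)^{2} = \frac{681418816}{121}$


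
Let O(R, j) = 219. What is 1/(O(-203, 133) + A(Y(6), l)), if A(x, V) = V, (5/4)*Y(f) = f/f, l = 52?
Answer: 1/271 ≈ 0.0036900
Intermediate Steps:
Y(f) = ⅘ (Y(f) = 4*(f/f)/5 = (⅘)*1 = ⅘)
1/(O(-203, 133) + A(Y(6), l)) = 1/(219 + 52) = 1/271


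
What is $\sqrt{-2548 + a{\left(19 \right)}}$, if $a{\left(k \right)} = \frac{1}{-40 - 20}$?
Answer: $\frac{391 i \sqrt{15}}{30} \approx 50.478 i$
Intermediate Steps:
$a{\left(k \right)} = - \frac{1}{60}$ ($a{\left(k \right)} = \frac{1}{-60} = - \frac{1}{60}$)
$\sqrt{-2548 + a{\left(19 \right)}} = \sqrt{-2548 - \frac{1}{60}} = \sqrt{- \frac{152881}{60}} = \frac{391 i \sqrt{15}}{30}$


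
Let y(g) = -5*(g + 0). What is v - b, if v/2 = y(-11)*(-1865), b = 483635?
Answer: -688785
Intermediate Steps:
y(g) = -5*g
v = -205150 (v = 2*(-5*(-11)*(-1865)) = 2*(55*(-1865)) = 2*(-102575) = -205150)
v - b = -205150 - 1*483635 = -205150 - 483635 = -688785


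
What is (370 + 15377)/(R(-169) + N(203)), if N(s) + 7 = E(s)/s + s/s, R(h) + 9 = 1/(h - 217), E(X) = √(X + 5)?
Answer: -483514517404366/460646962387 - 635048963248*√13/460646962387 ≈ -1054.6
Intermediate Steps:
E(X) = √(5 + X)
R(h) = -9 + 1/(-217 + h) (R(h) = -9 + 1/(h - 217) = -9 + 1/(-217 + h))
N(s) = -6 + √(5 + s)/s (N(s) = -7 + (√(5 + s)/s + s/s) = -7 + (√(5 + s)/s + 1) = -7 + (1 + √(5 + s)/s) = -6 + √(5 + s)/s)
(370 + 15377)/(R(-169) + N(203)) = (370 + 15377)/((1954 - 9*(-169))/(-217 - 169) + (-6 + √(5 + 203)/203)) = 15747/((1954 + 1521)/(-386) + (-6 + √208/203)) = 15747/(-1/386*3475 + (-6 + (4*√13)/203)) = 15747/(-3475/386 + (-6 + 4*√13/203)) = 15747/(-5791/386 + 4*√13/203)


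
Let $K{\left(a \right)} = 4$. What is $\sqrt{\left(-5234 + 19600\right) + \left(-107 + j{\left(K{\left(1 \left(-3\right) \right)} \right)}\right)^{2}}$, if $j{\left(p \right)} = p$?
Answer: $15 \sqrt{111} \approx 158.03$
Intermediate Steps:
$\sqrt{\left(-5234 + 19600\right) + \left(-107 + j{\left(K{\left(1 \left(-3\right) \right)} \right)}\right)^{2}} = \sqrt{\left(-5234 + 19600\right) + \left(-107 + 4\right)^{2}} = \sqrt{14366 + \left(-103\right)^{2}} = \sqrt{14366 + 10609} = \sqrt{24975} = 15 \sqrt{111}$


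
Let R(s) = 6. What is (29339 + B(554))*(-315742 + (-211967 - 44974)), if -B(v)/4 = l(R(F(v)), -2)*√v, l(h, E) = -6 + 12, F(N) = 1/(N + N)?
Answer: -16801946537 + 13744392*√554 ≈ -1.6478e+10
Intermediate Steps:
F(N) = 1/(2*N)
l(h, E) = 6
B(v) = -24*√v
(29339 + B(554))*(-315742 + (-211967 - 44974)) = (29339 - 24*√554)*(-315742 + (-211967 - 44974)) = (29339 - 24*√554)*(-315742 - 256941) = (29339 - 24*√554)*(-572683) = -16801946537 + 13744392*√554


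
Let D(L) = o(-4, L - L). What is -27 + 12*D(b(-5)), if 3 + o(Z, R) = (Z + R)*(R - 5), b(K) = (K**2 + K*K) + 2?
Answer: 177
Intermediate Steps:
b(K) = 2 + 2*K**2 (b(K) = (K**2 + K**2) + 2 = 2*K**2 + 2 = 2 + 2*K**2)
o(Z, R) = -3 + (-5 + R)*(R + Z) (o(Z, R) = -3 + (Z + R)*(R - 5) = -3 + (R + Z)*(-5 + R) = -3 + (-5 + R)*(R + Z))
D(L) = 17 (D(L) = -3 + (L - L)**2 - 5*(L - L) - 5*(-4) + (L - L)*(-4) = -3 + 0**2 - 5*0 + 20 + 0*(-4) = -3 + 0 + 0 + 20 + 0 = 17)
-27 + 12*D(b(-5)) = -27 + 12*17 = -27 + 204 = 177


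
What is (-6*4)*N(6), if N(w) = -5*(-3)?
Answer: -360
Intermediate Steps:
N(w) = 15
(-6*4)*N(6) = -6*4*15 = -24*15 = -360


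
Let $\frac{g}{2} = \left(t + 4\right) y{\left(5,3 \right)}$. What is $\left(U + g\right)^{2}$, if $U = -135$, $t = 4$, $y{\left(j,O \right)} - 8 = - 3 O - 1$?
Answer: $27889$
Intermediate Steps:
$y{\left(j,O \right)} = 7 - 3 O$ ($y{\left(j,O \right)} = 8 - \left(1 + 3 O\right) = 7 - 3 O$)
$g = -32$ ($g = 2 \left(4 + 4\right) \left(7 - 9\right) = 2 \cdot 8 \left(7 - 9\right) = 2 \cdot 8 \left(-2\right) = 2 \left(-16\right) = -32$)
$\left(U + g\right)^{2} = \left(-135 - 32\right)^{2} = \left(-167\right)^{2} = 27889$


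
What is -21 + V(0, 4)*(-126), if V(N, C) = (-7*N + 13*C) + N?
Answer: -6573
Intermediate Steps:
V(N, C) = -6*N + 13*C
-21 + V(0, 4)*(-126) = -21 + (-6*0 + 13*4)*(-126) = -21 + (0 + 52)*(-126) = -21 + 52*(-126) = -21 - 6552 = -6573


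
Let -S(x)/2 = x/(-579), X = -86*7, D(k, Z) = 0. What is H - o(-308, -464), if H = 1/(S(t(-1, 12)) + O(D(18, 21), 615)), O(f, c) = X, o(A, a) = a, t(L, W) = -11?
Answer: 161740541/348580 ≈ 464.00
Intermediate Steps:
X = -602
O(f, c) = -602
S(x) = 2*x/579 (S(x) = -2*x/(-579) = -2*x*(-1)/579 = -(-2)*x/579 = 2*x/579)
H = -579/348580 (H = 1/((2/579)*(-11) - 602) = 1/(-22/579 - 602) = 1/(-348580/579) = -579/348580 ≈ -0.0016610)
H - o(-308, -464) = -579/348580 - 1*(-464) = -579/348580 + 464 = 161740541/348580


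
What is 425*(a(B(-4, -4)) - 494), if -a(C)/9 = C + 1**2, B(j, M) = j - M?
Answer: -213775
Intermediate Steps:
a(C) = -9 - 9*C (a(C) = -9*(C + 1**2) = -9*(C + 1) = -9*(1 + C) = -9 - 9*C)
425*(a(B(-4, -4)) - 494) = 425*((-9 - 9*(-4 - 1*(-4))) - 494) = 425*((-9 - 9*(-4 + 4)) - 494) = 425*((-9 - 9*0) - 494) = 425*((-9 + 0) - 494) = 425*(-9 - 494) = 425*(-503) = -213775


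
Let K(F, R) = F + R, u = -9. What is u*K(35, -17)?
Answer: -162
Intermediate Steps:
u*K(35, -17) = -9*(35 - 17) = -9*18 = -162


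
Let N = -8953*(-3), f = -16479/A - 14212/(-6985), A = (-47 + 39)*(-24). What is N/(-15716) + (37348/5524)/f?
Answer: -132276348328273/73909390673132 ≈ -1.7897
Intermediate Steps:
A = 192 (A = -8*(-24) = 192)
f = -3405367/40640 (f = -16479/192 - 14212/(-6985) = -16479*1/192 - 14212*(-1/6985) = -5493/64 + 1292/635 = -3405367/40640 ≈ -83.793)
N = 26859
N/(-15716) + (37348/5524)/f = 26859/(-15716) + (37348/5524)/(-3405367/40640) = 26859*(-1/15716) + (37348*(1/5524))*(-40640/3405367) = -26859/15716 + (9337/1381)*(-40640/3405367) = -26859/15716 - 379455680/4702811827 = -132276348328273/73909390673132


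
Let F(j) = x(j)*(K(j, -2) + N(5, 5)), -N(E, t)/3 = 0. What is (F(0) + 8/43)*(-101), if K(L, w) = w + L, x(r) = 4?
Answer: 33936/43 ≈ 789.21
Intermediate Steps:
N(E, t) = 0 (N(E, t) = -3*0 = 0)
K(L, w) = L + w
F(j) = -8 + 4*j (F(j) = 4*((j - 2) + 0) = 4*((-2 + j) + 0) = 4*(-2 + j) = -8 + 4*j)
(F(0) + 8/43)*(-101) = ((-8 + 4*0) + 8/43)*(-101) = ((-8 + 0) + 8*(1/43))*(-101) = (-8 + 8/43)*(-101) = -336/43*(-101) = 33936/43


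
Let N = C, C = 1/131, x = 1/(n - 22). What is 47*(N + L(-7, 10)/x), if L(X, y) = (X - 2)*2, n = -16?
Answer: 4211435/131 ≈ 32148.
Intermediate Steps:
x = -1/38 (x = 1/(-16 - 22) = 1/(-38) = -1/38 ≈ -0.026316)
L(X, y) = -4 + 2*X (L(X, y) = (-2 + X)*2 = -4 + 2*X)
C = 1/131 ≈ 0.0076336
N = 1/131 ≈ 0.0076336
47*(N + L(-7, 10)/x) = 47*(1/131 + (-4 + 2*(-7))/(-1/38)) = 47*(1/131 + (-4 - 14)*(-38)) = 47*(1/131 - 18*(-38)) = 47*(1/131 + 684) = 47*(89605/131) = 4211435/131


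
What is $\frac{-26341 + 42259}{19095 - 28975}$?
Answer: $- \frac{7959}{4940} \approx -1.6111$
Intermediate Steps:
$\frac{-26341 + 42259}{19095 - 28975} = \frac{15918}{19095 - 28975} = \frac{15918}{-9880} = 15918 \left(- \frac{1}{9880}\right) = - \frac{7959}{4940}$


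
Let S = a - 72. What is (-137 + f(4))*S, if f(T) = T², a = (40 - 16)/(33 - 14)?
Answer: 162624/19 ≈ 8559.2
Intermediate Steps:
a = 24/19 ≈ 1.2632
S = -1344/19 (S = 24/19 - 72 = -1344/19 ≈ -70.737)
(-137 + f(4))*S = (-137 + 4²)*(-1344/19) = (-137 + 16)*(-1344/19) = -121*(-1344/19) = 162624/19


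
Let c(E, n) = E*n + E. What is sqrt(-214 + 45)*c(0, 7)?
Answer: 0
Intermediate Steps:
c(E, n) = E + E*n
sqrt(-214 + 45)*c(0, 7) = sqrt(-214 + 45)*(0*(1 + 7)) = sqrt(-169)*(0*8) = (13*I)*0 = 0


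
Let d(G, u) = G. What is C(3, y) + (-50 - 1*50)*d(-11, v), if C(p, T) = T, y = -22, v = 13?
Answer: 1078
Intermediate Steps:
C(3, y) + (-50 - 1*50)*d(-11, v) = -22 + (-50 - 1*50)*(-11) = -22 + (-50 - 50)*(-11) = -22 - 100*(-11) = -22 + 1100 = 1078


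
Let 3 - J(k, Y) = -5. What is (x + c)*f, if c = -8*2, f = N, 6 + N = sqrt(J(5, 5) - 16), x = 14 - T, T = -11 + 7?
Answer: -12 + 4*I*sqrt(2) ≈ -12.0 + 5.6569*I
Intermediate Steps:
T = -4
J(k, Y) = 8 (J(k, Y) = 3 - 1*(-5) = 3 + 5 = 8)
x = 18 (x = 14 - 1*(-4) = 14 + 4 = 18)
N = -6 + 2*I*sqrt(2) (N = -6 + sqrt(8 - 16) = -6 + sqrt(-8) = -6 + 2*I*sqrt(2) ≈ -6.0 + 2.8284*I)
f = -6 + 2*I*sqrt(2) ≈ -6.0 + 2.8284*I
c = -16
(x + c)*f = (18 - 16)*(-6 + 2*I*sqrt(2)) = 2*(-6 + 2*I*sqrt(2)) = -12 + 4*I*sqrt(2)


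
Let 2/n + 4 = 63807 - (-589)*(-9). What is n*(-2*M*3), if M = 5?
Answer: -30/29251 ≈ -0.0010256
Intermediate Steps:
n = 1/29251 (n = 2/(-4 + (63807 - (-589)*(-9))) = 2/(-4 + (63807 - 1*5301)) = 2/(-4 + (63807 - 5301)) = 2/(-4 + 58506) = 2/58502 = 2*(1/58502) = 1/29251 ≈ 3.4187e-5)
n*(-2*M*3) = (-2*5*3)/29251 = (-10*3)/29251 = (1/29251)*(-30) = -30/29251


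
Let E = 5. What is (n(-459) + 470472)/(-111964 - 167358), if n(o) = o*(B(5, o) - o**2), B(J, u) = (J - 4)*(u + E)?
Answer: -97381437/279322 ≈ -348.64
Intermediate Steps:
B(J, u) = (-4 + J)*(5 + u) (B(J, u) = (J - 4)*(u + 5) = (-4 + J)*(5 + u))
n(o) = o*(5 + o - o**2) (n(o) = o*((-20 - 4*o + 5*5 + 5*o) - o**2) = o*((-20 - 4*o + 25 + 5*o) - o**2) = o*((5 + o) - o**2) = o*(5 + o - o**2))
(n(-459) + 470472)/(-111964 - 167358) = (-459*(5 - 459 - 1*(-459)**2) + 470472)/(-111964 - 167358) = (-459*(5 - 459 - 1*210681) + 470472)/(-279322) = (-459*(5 - 459 - 210681) + 470472)*(-1/279322) = (-459*(-211135) + 470472)*(-1/279322) = (96910965 + 470472)*(-1/279322) = 97381437*(-1/279322) = -97381437/279322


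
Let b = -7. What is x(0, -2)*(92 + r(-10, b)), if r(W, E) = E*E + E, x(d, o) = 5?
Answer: 670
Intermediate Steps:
r(W, E) = E + E² (r(W, E) = E² + E = E + E²)
x(0, -2)*(92 + r(-10, b)) = 5*(92 - 7*(1 - 7)) = 5*(92 - 7*(-6)) = 5*(92 + 42) = 5*134 = 670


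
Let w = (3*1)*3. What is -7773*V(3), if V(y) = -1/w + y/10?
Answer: -44047/30 ≈ -1468.2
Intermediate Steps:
w = 9 (w = 3*3 = 9)
V(y) = -⅑ + y/10 (V(y) = -1/9 + y/10 = -1*⅑ + y*(⅒) = -⅑ + y/10)
-7773*V(3) = -7773*(-⅑ + (⅒)*3) = -7773*(-⅑ + 3/10) = -7773*17/90 = -44047/30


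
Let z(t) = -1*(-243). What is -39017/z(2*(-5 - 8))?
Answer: -39017/243 ≈ -160.56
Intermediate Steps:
z(t) = 243
-39017/z(2*(-5 - 8)) = -39017/243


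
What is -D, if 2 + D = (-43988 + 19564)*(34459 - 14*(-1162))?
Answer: 1238956250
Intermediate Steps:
D = -1238956250 (D = -2 + (-43988 + 19564)*(34459 - 14*(-1162)) = -2 - 24424*(34459 + 16268) = -2 - 24424*50727 = -2 - 1238956248 = -1238956250)
-D = -1*(-1238956250) = 1238956250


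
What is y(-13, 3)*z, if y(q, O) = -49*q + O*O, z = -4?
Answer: -2584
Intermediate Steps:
y(q, O) = O**2 - 49*q (y(q, O) = -49*q + O**2 = O**2 - 49*q)
y(-13, 3)*z = (3**2 - 49*(-13))*(-4) = (9 + 637)*(-4) = 646*(-4) = -2584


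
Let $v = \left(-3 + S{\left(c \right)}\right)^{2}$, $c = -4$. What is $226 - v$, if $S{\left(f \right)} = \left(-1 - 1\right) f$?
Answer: $201$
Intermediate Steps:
$S{\left(f \right)} = - 2 f$
$v = 25$ ($v = \left(-3 - -8\right)^{2} = \left(-3 + 8\right)^{2} = 5^{2} = 25$)
$226 - v = 226 - 25 = 201$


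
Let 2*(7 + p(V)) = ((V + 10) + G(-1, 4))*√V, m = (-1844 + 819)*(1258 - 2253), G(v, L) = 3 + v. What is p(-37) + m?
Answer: 1019868 - 25*I*√37/2 ≈ 1.0199e+6 - 76.035*I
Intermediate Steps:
m = 1019875 (m = -1025*(-995) = 1019875)
p(V) = -7 + √V*(12 + V)/2 (p(V) = -7 + (((V + 10) + (3 - 1))*√V)/2 = -7 + (((10 + V) + 2)*√V)/2 = -7 + ((12 + V)*√V)/2 = -7 + (√V*(12 + V))/2 = -7 + √V*(12 + V)/2)
p(-37) + m = (-7 + (-37)^(3/2)/2 + 6*√(-37)) + 1019875 = (-7 + (-37*I*√37)/2 + 6*(I*√37)) + 1019875 = (-7 - 37*I*√37/2 + 6*I*√37) + 1019875 = (-7 - 25*I*√37/2) + 1019875 = 1019868 - 25*I*√37/2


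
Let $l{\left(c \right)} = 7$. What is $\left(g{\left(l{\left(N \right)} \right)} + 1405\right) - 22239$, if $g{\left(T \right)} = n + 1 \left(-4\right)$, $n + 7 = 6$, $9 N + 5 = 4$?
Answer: $-20839$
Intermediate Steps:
$N = - \frac{1}{9}$ ($N = - \frac{5}{9} + \frac{1}{9} \cdot 4 = - \frac{5}{9} + \frac{4}{9} = - \frac{1}{9} \approx -0.11111$)
$n = -1$ ($n = -7 + 6 = -1$)
$g{\left(T \right)} = -5$ ($g{\left(T \right)} = -1 + 1 \left(-4\right) = -1 - 4 = -5$)
$\left(g{\left(l{\left(N \right)} \right)} + 1405\right) - 22239 = \left(-5 + 1405\right) - 22239 = 1400 - 22239 = -20839$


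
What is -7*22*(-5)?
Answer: 770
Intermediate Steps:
-7*22*(-5) = -154*(-5) = 770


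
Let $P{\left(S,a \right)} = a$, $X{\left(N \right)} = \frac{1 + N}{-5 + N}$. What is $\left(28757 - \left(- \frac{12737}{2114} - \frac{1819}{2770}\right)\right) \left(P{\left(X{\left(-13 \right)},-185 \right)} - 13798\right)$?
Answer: $- \frac{588802429488657}{1463945} \approx -4.022 \cdot 10^{8}$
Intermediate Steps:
$X{\left(N \right)} = \frac{1 + N}{-5 + N}$
$\left(28757 - \left(- \frac{12737}{2114} - \frac{1819}{2770}\right)\right) \left(P{\left(X{\left(-13 \right)},-185 \right)} - 13798\right) = \left(28757 - \left(- \frac{12737}{2114} - \frac{1819}{2770}\right)\right) \left(-185 - 13798\right) = \left(28757 - - \frac{9781714}{1463945}\right) \left(-13983\right) = \left(28757 + \left(\frac{1819}{2770} + \frac{12737}{2114}\right)\right) \left(-13983\right) = \left(28757 + \frac{9781714}{1463945}\right) \left(-13983\right) = \frac{42108448079}{1463945} \left(-13983\right) = - \frac{588802429488657}{1463945}$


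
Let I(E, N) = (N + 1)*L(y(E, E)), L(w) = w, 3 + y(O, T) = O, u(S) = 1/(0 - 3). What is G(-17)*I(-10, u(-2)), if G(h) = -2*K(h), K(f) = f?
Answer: -884/3 ≈ -294.67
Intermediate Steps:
u(S) = -1/3 (u(S) = 1/(-3) = -1/3)
y(O, T) = -3 + O
G(h) = -2*h
I(E, N) = (1 + N)*(-3 + E) (I(E, N) = (N + 1)*(-3 + E) = (1 + N)*(-3 + E))
G(-17)*I(-10, u(-2)) = (-2*(-17))*((1 - 1/3)*(-3 - 10)) = 34*((2/3)*(-13)) = 34*(-26/3) = -884/3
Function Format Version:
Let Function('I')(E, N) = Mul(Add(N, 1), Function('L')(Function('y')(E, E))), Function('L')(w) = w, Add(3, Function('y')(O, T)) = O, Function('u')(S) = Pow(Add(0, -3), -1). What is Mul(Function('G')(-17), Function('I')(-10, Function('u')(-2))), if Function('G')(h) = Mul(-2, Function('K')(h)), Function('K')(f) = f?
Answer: Rational(-884, 3) ≈ -294.67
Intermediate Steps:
Function('u')(S) = Rational(-1, 3) (Function('u')(S) = Pow(-3, -1) = Rational(-1, 3))
Function('y')(O, T) = Add(-3, O)
Function('G')(h) = Mul(-2, h)
Function('I')(E, N) = Mul(Add(1, N), Add(-3, E)) (Function('I')(E, N) = Mul(Add(N, 1), Add(-3, E)) = Mul(Add(1, N), Add(-3, E)))
Mul(Function('G')(-17), Function('I')(-10, Function('u')(-2))) = Mul(Mul(-2, -17), Mul(Add(1, Rational(-1, 3)), Add(-3, -10))) = Mul(34, Mul(Rational(2, 3), -13)) = Mul(34, Rational(-26, 3)) = Rational(-884, 3)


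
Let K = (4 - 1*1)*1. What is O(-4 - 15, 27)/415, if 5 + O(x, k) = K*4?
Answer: 7/415 ≈ 0.016867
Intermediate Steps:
K = 3 (K = (4 - 1)*1 = 3*1 = 3)
O(x, k) = 7 (O(x, k) = -5 + 3*4 = -5 + 12 = 7)
O(-4 - 15, 27)/415 = 7/415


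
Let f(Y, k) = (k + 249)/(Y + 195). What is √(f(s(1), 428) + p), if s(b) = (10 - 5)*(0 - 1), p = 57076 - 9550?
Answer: √1715817230/190 ≈ 218.01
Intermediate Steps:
p = 47526
s(b) = -5 (s(b) = 5*(-1) = -5)
f(Y, k) = (249 + k)/(195 + Y)
√(f(s(1), 428) + p) = √((249 + 428)/(195 - 5) + 47526) = √(677/190 + 47526) = √(9030617/190) = √1715817230/190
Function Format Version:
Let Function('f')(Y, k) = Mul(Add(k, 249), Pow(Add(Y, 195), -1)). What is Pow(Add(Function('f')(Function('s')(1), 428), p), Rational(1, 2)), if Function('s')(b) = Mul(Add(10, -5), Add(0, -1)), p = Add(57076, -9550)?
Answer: Mul(Rational(1, 190), Pow(1715817230, Rational(1, 2))) ≈ 218.01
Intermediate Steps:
p = 47526
Function('s')(b) = -5 (Function('s')(b) = Mul(5, -1) = -5)
Function('f')(Y, k) = Mul(Pow(Add(195, Y), -1), Add(249, k)) (Function('f')(Y, k) = Mul(Add(249, k), Pow(Add(195, Y), -1)) = Mul(Pow(Add(195, Y), -1), Add(249, k)))
Pow(Add(Function('f')(Function('s')(1), 428), p), Rational(1, 2)) = Pow(Add(Mul(Pow(Add(195, -5), -1), Add(249, 428)), 47526), Rational(1, 2)) = Pow(Add(Mul(Pow(190, -1), 677), 47526), Rational(1, 2)) = Pow(Add(Mul(Rational(1, 190), 677), 47526), Rational(1, 2)) = Pow(Add(Rational(677, 190), 47526), Rational(1, 2)) = Pow(Rational(9030617, 190), Rational(1, 2)) = Mul(Rational(1, 190), Pow(1715817230, Rational(1, 2)))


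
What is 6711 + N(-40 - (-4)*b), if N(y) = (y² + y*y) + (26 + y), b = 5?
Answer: 7517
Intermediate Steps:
N(y) = 26 + y + 2*y² (N(y) = (y² + y²) + (26 + y) = 2*y² + (26 + y) = 26 + y + 2*y²)
6711 + N(-40 - (-4)*b) = 6711 + (26 + (-40 - (-4)*5) + 2*(-40 - (-4)*5)²) = 6711 + (26 + (-40 - 1*(-20)) + 2*(-40 - 1*(-20))²) = 6711 + (26 + (-40 + 20) + 2*(-40 + 20)²) = 6711 + (26 - 20 + 2*(-20)²) = 6711 + (26 - 20 + 2*400) = 6711 + (26 - 20 + 800) = 6711 + 806 = 7517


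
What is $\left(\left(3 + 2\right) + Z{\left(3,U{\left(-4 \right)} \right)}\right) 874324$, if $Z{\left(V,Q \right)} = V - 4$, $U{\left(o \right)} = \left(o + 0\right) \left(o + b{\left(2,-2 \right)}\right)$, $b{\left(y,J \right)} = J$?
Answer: $3497296$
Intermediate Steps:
$U{\left(o \right)} = o \left(-2 + o\right)$ ($U{\left(o \right)} = \left(o + 0\right) \left(o - 2\right) = o \left(-2 + o\right)$)
$Z{\left(V,Q \right)} = -4 + V$
$\left(\left(3 + 2\right) + Z{\left(3,U{\left(-4 \right)} \right)}\right) 874324 = \left(\left(3 + 2\right) + \left(-4 + 3\right)\right) 874324 = \left(5 - 1\right) 874324 = 4 \cdot 874324 = 3497296$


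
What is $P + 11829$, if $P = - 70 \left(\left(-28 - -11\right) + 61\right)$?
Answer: $8749$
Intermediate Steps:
$P = -3080$ ($P = - 70 \left(\left(-28 + 11\right) + 61\right) = - 70 \left(-17 + 61\right) = \left(-70\right) 44 = -3080$)
$P + 11829 = -3080 + 11829 = 8749$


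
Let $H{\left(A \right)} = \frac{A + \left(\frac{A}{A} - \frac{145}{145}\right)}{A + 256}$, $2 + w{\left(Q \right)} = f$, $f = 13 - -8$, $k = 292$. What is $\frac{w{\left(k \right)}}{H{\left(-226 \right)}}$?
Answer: $- \frac{285}{113} \approx -2.5221$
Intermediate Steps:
$f = 21$ ($f = 13 + 8 = 21$)
$w{\left(Q \right)} = 19$ ($w{\left(Q \right)} = -2 + 21 = 19$)
$H{\left(A \right)} = \frac{A}{256 + A}$ ($H{\left(A \right)} = \frac{A + \left(1 - 1\right)}{256 + A} = \frac{A + 0}{256 + A} = \frac{A}{256 + A}$)
$\frac{w{\left(k \right)}}{H{\left(-226 \right)}} = \frac{19}{\left(-226\right) \frac{1}{256 - 226}} = \frac{19}{\left(-226\right) \frac{1}{30}} = \frac{19}{- \frac{113}{15}} = 19 \left(- \frac{15}{113}\right) = - \frac{285}{113}$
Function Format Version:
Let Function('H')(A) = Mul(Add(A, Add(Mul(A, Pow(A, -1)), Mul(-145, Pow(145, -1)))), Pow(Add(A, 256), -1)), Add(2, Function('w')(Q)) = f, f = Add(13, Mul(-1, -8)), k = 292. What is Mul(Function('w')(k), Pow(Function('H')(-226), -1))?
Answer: Rational(-285, 113) ≈ -2.5221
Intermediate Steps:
f = 21 (f = Add(13, 8) = 21)
Function('w')(Q) = 19 (Function('w')(Q) = Add(-2, 21) = 19)
Function('H')(A) = Mul(A, Pow(Add(256, A), -1)) (Function('H')(A) = Mul(Add(A, Add(1, Mul(-145, Rational(1, 145)))), Pow(Add(256, A), -1)) = Mul(Add(A, Add(1, -1)), Pow(Add(256, A), -1)) = Mul(Add(A, 0), Pow(Add(256, A), -1)) = Mul(A, Pow(Add(256, A), -1)))
Mul(Function('w')(k), Pow(Function('H')(-226), -1)) = Mul(19, Pow(Mul(-226, Pow(Add(256, -226), -1)), -1)) = Mul(19, Pow(Mul(-226, Pow(30, -1)), -1)) = Mul(19, Pow(Mul(-226, Rational(1, 30)), -1)) = Mul(19, Pow(Rational(-113, 15), -1)) = Mul(19, Rational(-15, 113)) = Rational(-285, 113)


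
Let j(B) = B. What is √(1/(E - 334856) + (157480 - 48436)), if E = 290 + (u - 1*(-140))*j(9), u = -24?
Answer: √1347746577011086/111174 ≈ 330.22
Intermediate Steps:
E = 1334 (E = 290 + (-24 - 1*(-140))*9 = 290 + (-24 + 140)*9 = 290 + 116*9 = 290 + 1044 = 1334)
√(1/(E - 334856) + (157480 - 48436)) = √(1/(1334 - 334856) + (157480 - 48436)) = √(1/(-333522) + 109044) = √(-1/333522 + 109044) = √(36368572967/333522) = √1347746577011086/111174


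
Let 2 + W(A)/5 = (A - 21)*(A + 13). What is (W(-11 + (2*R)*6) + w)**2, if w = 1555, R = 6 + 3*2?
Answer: 6939723025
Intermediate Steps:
R = 12 (R = 6 + 6 = 12)
W(A) = -10 + 5*(-21 + A)*(13 + A) (W(A) = -10 + 5*((A - 21)*(A + 13)) = -10 + 5*((-21 + A)*(13 + A)) = -10 + 5*(-21 + A)*(13 + A))
(W(-11 + (2*R)*6) + w)**2 = ((-1375 - 40*(-11 + (2*12)*6) + 5*(-11 + (2*12)*6)**2) + 1555)**2 = ((-1375 - 40*(-11 + 24*6) + 5*(-11 + 24*6)**2) + 1555)**2 = ((-1375 - 40*(-11 + 144) + 5*(-11 + 144)**2) + 1555)**2 = ((-1375 - 40*133 + 5*133**2) + 1555)**2 = ((-1375 - 5320 + 5*17689) + 1555)**2 = ((-1375 - 5320 + 88445) + 1555)**2 = (81750 + 1555)**2 = 83305**2 = 6939723025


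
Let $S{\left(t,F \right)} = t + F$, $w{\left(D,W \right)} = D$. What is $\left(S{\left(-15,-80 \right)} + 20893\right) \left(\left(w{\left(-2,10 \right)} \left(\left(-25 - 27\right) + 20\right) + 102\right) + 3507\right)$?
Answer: $76391054$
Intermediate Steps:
$S{\left(t,F \right)} = F + t$
$\left(S{\left(-15,-80 \right)} + 20893\right) \left(\left(w{\left(-2,10 \right)} \left(\left(-25 - 27\right) + 20\right) + 102\right) + 3507\right) = \left(\left(-80 - 15\right) + 20893\right) \left(\left(- 2 \left(\left(-25 - 27\right) + 20\right) + 102\right) + 3507\right) = \left(-95 + 20893\right) \left(\left(- 2 \left(-52 + 20\right) + 102\right) + 3507\right) = 20798 \left(\left(\left(-2\right) \left(-32\right) + 102\right) + 3507\right) = 20798 \left(\left(64 + 102\right) + 3507\right) = 20798 \left(166 + 3507\right) = 20798 \cdot 3673 = 76391054$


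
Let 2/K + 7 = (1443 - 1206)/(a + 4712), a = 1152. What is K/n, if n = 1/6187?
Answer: -72561136/40811 ≈ -1778.0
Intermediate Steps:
n = 1/6187 ≈ 0.00016163
K = -11728/40811 (K = 2/(-7 + (1443 - 1206)/(1152 + 4712)) = 2/(-7 + 237/5864) = 2/(-40811/5864) = 2*(-5864/40811) = -11728/40811 ≈ -0.28737)
K/n = -11728/(40811*1/6187) = -11728/40811*6187 = -72561136/40811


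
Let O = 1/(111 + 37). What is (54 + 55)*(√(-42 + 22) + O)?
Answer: 109/148 + 218*I*√5 ≈ 0.73649 + 487.46*I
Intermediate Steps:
O = 1/148 ≈ 0.0067568
(54 + 55)*(√(-42 + 22) + O) = (54 + 55)*(√(-42 + 22) + 1/148) = 109*(√(-20) + 1/148) = 109*(2*I*√5 + 1/148) = 109*(1/148 + 2*I*√5) = 109/148 + 218*I*√5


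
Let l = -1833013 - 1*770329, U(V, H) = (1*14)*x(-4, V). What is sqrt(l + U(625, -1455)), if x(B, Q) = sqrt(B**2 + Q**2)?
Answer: sqrt(-2603342 + 14*sqrt(390641)) ≈ 1610.8*I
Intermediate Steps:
U(V, H) = 14*sqrt(16 + V**2) (U(V, H) = (1*14)*sqrt((-4)**2 + V**2) = 14*sqrt(16 + V**2))
l = -2603342 (l = -1833013 - 770329 = -2603342)
sqrt(l + U(625, -1455)) = sqrt(-2603342 + 14*sqrt(16 + 625**2)) = sqrt(-2603342 + 14*sqrt(16 + 390625)) = sqrt(-2603342 + 14*sqrt(390641))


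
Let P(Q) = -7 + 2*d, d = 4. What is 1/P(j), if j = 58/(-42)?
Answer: 1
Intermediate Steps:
j = -29/21 (j = 58*(-1/42) = -29/21 ≈ -1.3810)
P(Q) = 1 (P(Q) = -7 + 2*4 = -7 + 8 = 1)
1/P(j) = 1/1 = 1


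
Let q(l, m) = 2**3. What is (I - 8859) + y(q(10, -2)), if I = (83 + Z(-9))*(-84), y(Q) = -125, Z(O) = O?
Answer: -15200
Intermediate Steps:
q(l, m) = 8
I = -6216 (I = (83 - 9)*(-84) = 74*(-84) = -6216)
(I - 8859) + y(q(10, -2)) = (-6216 - 8859) - 125 = -15075 - 125 = -15200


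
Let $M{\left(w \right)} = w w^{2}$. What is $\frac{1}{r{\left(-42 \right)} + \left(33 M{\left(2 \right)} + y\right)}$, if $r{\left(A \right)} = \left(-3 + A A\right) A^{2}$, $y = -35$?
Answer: $\frac{1}{3106633} \approx 3.2189 \cdot 10^{-7}$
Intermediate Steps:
$M{\left(w \right)} = w^{3}$
$r{\left(A \right)} = A^{2} \left(-3 + A^{2}\right)$ ($r{\left(A \right)} = \left(-3 + A^{2}\right) A^{2} = A^{2} \left(-3 + A^{2}\right)$)
$\frac{1}{r{\left(-42 \right)} + \left(33 M{\left(2 \right)} + y\right)} = \frac{1}{\left(-42\right)^{2} \left(-3 + \left(-42\right)^{2}\right) - \left(35 - 33 \cdot 2^{3}\right)} = \frac{1}{1764 \left(-3 + 1764\right) + \left(33 \cdot 8 - 35\right)} = \frac{1}{1764 \cdot 1761 + \left(264 - 35\right)} = \frac{1}{3106404 + 229} = \frac{1}{3106633}$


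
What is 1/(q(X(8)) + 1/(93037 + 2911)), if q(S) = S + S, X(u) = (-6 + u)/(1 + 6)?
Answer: 671636/383799 ≈ 1.7500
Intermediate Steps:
X(u) = -6/7 + u/7 (X(u) = (-6 + u)/7 = (-6 + u)*(⅐) = -6/7 + u/7)
q(S) = 2*S
1/(q(X(8)) + 1/(93037 + 2911)) = 1/(2*(-6/7 + (⅐)*8) + 1/(93037 + 2911)) = 1/(2*(-6/7 + 8/7) + 1/95948) = 1/(2*(2/7) + 1/95948) = 1/(4/7 + 1/95948) = 1/(383799/671636) = 671636/383799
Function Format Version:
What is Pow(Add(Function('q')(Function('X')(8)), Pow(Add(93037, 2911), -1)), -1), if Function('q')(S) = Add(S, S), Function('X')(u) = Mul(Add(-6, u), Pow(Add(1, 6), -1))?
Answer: Rational(671636, 383799) ≈ 1.7500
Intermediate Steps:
Function('X')(u) = Add(Rational(-6, 7), Mul(Rational(1, 7), u)) (Function('X')(u) = Mul(Add(-6, u), Pow(7, -1)) = Mul(Add(-6, u), Rational(1, 7)) = Add(Rational(-6, 7), Mul(Rational(1, 7), u)))
Function('q')(S) = Mul(2, S)
Pow(Add(Function('q')(Function('X')(8)), Pow(Add(93037, 2911), -1)), -1) = Pow(Add(Mul(2, Add(Rational(-6, 7), Mul(Rational(1, 7), 8))), Pow(Add(93037, 2911), -1)), -1) = Pow(Add(Mul(2, Add(Rational(-6, 7), Rational(8, 7))), Pow(95948, -1)), -1) = Pow(Add(Mul(2, Rational(2, 7)), Rational(1, 95948)), -1) = Pow(Add(Rational(4, 7), Rational(1, 95948)), -1) = Pow(Rational(383799, 671636), -1) = Rational(671636, 383799)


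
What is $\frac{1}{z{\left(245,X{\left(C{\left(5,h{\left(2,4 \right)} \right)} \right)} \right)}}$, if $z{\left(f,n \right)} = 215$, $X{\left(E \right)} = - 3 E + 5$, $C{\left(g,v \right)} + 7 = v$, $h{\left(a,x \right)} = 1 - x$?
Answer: $\frac{1}{215} \approx 0.0046512$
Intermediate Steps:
$C{\left(g,v \right)} = -7 + v$
$X{\left(E \right)} = 5 - 3 E$
$\frac{1}{z{\left(245,X{\left(C{\left(5,h{\left(2,4 \right)} \right)} \right)} \right)}} = \frac{1}{215}$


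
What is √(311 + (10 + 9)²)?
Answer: 4*√42 ≈ 25.923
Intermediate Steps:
√(311 + (10 + 9)²) = √(311 + 19²) = √(311 + 361) = √672 = 4*√42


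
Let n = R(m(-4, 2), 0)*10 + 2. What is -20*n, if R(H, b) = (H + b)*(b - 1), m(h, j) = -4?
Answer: -840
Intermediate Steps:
R(H, b) = (-1 + b)*(H + b) (R(H, b) = (H + b)*(-1 + b) = (-1 + b)*(H + b))
n = 42 (n = (0² - 1*(-4) - 1*0 - 4*0)*10 + 2 = (0 + 4 + 0 + 0)*10 + 2 = 4*10 + 2 = 40 + 2 = 42)
-20*n = -20*42 = -840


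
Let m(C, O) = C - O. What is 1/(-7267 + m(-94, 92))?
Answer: -1/7453 ≈ -0.00013417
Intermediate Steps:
1/(-7267 + m(-94, 92)) = 1/(-7267 + (-94 - 1*92)) = 1/(-7267 + (-94 - 92)) = 1/(-7267 - 186) = 1/(-7453) = -1/7453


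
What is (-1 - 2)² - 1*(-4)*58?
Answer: 241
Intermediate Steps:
(-1 - 2)² - 1*(-4)*58 = (-3)² + 4*58 = 9 + 232 = 241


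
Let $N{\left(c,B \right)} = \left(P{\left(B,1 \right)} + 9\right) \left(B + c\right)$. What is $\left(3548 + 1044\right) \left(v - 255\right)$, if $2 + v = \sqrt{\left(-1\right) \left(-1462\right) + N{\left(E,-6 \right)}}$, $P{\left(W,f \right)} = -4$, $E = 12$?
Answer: $-1180144 + 9184 \sqrt{373} \approx -1.0028 \cdot 10^{6}$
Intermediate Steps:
$N{\left(c,B \right)} = 5 B + 5 c$ ($N{\left(c,B \right)} = \left(-4 + 9\right) \left(B + c\right) = 5 \left(B + c\right) = 5 B + 5 c$)
$v = -2 + 2 \sqrt{373}$ ($v = -2 + \sqrt{\left(-1\right) \left(-1462\right) + \left(5 \left(-6\right) + 5 \cdot 12\right)} = -2 + \sqrt{1462 + \left(-30 + 60\right)} = -2 + \sqrt{1462 + 30} = -2 + \sqrt{1492} = -2 + 2 \sqrt{373} \approx 36.626$)
$\left(3548 + 1044\right) \left(v - 255\right) = \left(3548 + 1044\right) \left(\left(-2 + 2 \sqrt{373}\right) - 255\right) = 4592 \left(-257 + 2 \sqrt{373}\right) = -1180144 + 9184 \sqrt{373}$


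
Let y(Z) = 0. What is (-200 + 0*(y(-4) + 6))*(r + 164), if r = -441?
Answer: 55400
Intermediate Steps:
(-200 + 0*(y(-4) + 6))*(r + 164) = (-200 + 0*(0 + 6))*(-441 + 164) = (-200 + 0*6)*(-277) = (-200 + 0)*(-277) = -200*(-277) = 55400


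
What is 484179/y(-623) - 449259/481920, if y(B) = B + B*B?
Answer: 9874164271/31124481920 ≈ 0.31725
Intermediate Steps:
y(B) = B + B²
484179/y(-623) - 449259/481920 = 484179/((-623*(1 - 623))) - 449259/481920 = 484179/((-623*(-622))) - 449259*1/481920 = 484179/387506 - 149753/160640 = 9874164271/31124481920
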